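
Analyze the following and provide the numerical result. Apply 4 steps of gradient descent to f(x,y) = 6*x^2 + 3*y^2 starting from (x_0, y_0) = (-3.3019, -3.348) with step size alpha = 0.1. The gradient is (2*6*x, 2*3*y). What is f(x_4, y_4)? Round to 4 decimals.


Gradient descent on f(x,y) = 6*x^2 + 3*y^2.
Starting point: (-3.3019, -3.348), alpha = 0.1
Step 1: grad_x = 2*6*-3.3019 = -39.6228, grad_y = 2*3*-3.348 = -20.088
  x_1 = -3.3019 - 0.1*-39.6228 = 0.6604
  y_1 = -3.348 - 0.1*-20.088 = -1.3392
Step 2: grad_x = 2*6*0.6604 = 7.9246, grad_y = 2*3*-1.3392 = -8.0352
  x_2 = 0.6604 - 0.1*7.9246 = -0.1321
  y_2 = -1.3392 - 0.1*-8.0352 = -0.5357
Step 3: grad_x = 2*6*-0.1321 = -1.5849, grad_y = 2*3*-0.5357 = -3.2141
  x_3 = -0.1321 - 0.1*-1.5849 = 0.0264
  y_3 = -0.5357 - 0.1*-3.2141 = -0.2143
Step 4: grad_x = 2*6*0.0264 = 0.317, grad_y = 2*3*-0.2143 = -1.2856
  x_4 = 0.0264 - 0.1*0.317 = -0.0053
  y_4 = -0.2143 - 0.1*-1.2856 = -0.0857
f(-0.0053, -0.0857) = 6*(-0.0053)^2 + 3*(-0.0857)^2 = 0.0222


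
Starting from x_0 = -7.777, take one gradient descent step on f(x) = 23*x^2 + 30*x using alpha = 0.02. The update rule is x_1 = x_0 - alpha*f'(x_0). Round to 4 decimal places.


We compute the gradient at x_0 and apply the update.
f'(x) = 46*x + 30
f'(-7.777) = 46*-7.777 + 30 = -327.742
x_1 = -7.777 - 0.02*-327.742 = -1.2222


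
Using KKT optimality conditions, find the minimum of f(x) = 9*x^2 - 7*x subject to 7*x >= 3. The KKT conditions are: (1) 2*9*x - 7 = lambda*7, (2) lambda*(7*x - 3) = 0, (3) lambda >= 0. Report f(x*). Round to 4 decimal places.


Step 1: Try lambda = 0 (constraint inactive).
x_unc = 7/(2*9) = 0.3889
Check: 7*0.3889 = 2.7223 < 3 -- violated!
Step 2: Constraint must be active: 7*x = 3
x* = 3/7 = 0.4286 (rounded; the exact value 3/7 is used below)
lambda = (2*9*(3/7) - 7)/7 = 0.102
Step 3: Compute optimal value.
f(x*) = 9*(3/7)^2 - 7*(3/7) = -1.3469


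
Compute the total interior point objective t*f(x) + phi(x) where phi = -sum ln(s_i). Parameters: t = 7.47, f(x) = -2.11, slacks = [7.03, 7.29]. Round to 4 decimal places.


Step 1: Compute log-barrier.
ln values: [1.9502, 1.9865]
phi = -(1.9502 + 1.9865) = -3.9367
Step 2: Compute augmented objective.
t*f(x) = 7.47*-2.11 = -15.7617
Total = -15.7617 - 3.9367 = -19.6984


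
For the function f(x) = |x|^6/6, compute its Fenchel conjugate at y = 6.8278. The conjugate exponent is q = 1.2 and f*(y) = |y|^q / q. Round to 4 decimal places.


The conjugate exponent q satisfies 1/p + 1/q = 1.
p = 6, so q = 6/(6 - 1) = 1.2
|y|^q = 6.8278^1.2 = 10.0262
f*(6.8278) = 10.0262 / 1.2 = 8.3552


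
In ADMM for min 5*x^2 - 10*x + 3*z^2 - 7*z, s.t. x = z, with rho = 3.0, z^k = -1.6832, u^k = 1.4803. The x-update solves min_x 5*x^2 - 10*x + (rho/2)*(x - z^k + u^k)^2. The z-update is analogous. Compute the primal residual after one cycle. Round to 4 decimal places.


ADMM iteration with rho = 3.0, z^k = -1.6832, u^k = 1.4803
Step 1: x-update.
Minimize 5*x^2 - 10*x + (3.0/2)*(x + 1.6832 + 1.4803)^2
FOC: (2*5 + 3.0)*x = 10 + 3.0*(-1.6832 - 1.4803)
x^{k+1} = 0.0392
Step 2: z-update.
Minimize 3*z^2 - 7*z + (3.0/2)*(0.0392 - z + 1.4803)^2
FOC: (2*3 + 3.0)*z = 7 + 3.0*(0.0392 + 1.4803)
z^{k+1} = 1.2843
Step 3: u-update.
u^{k+1} = 1.4803 + 0.0392 - 1.2843 = 0.2352
Step 4: Primal residual = |0.0392 - 1.2843| = 1.2451


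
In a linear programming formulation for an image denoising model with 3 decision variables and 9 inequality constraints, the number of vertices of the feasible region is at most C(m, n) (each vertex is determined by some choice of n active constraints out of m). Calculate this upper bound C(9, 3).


Each vertex corresponds to some choice of n active constraints out of m, so the number of vertices is at most C(m, n) = m! / (n!(m-n)!).
m = 9, n = 3
Numerator: 9 * 8 * 7
Denominator: 3! = 6
C(9, 3) = 84


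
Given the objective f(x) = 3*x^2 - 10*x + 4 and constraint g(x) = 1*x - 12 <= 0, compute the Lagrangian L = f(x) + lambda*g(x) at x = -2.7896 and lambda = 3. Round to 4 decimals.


Step 1: Evaluate f(x).
f(-2.7896) = 3*(-2.7896)^2 - 10*(-2.7896) + 4 = 55.2416
Step 2: Evaluate g(x).
g(-2.7896) = 1*-2.7896 - 12 = -14.7896
Step 3: Compute Lagrangian.
L = 55.2416 + 3*-14.7896 = 10.8728


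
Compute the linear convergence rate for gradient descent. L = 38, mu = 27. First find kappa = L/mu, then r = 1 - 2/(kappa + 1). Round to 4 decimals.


Step 1: Compute the condition number.
kappa = L/mu = 38/27 = 1.4074
Step 2: Compute the convergence rate.
r = 1 - 2/(kappa + 1) = 1 - 2*mu/(L + mu) = (L - mu)/(L + mu) = 11/65 = 0.1692


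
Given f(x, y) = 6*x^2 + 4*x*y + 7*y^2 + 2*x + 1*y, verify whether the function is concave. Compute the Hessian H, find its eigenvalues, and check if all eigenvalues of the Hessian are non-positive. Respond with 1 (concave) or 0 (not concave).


The Hessian of f(x,y) = 6*x^2 + 4*x*y + 7*y^2 + 2*x + 1*y is:
H = [[12, 4], [4, 14]]
Trace = 12 + 14 = 26
Determinant = 12*14 - (4)^2 = 152
Discriminant = (26)^2 - 4*152 = 68.0
Eigenvalues: lambda_1 = 8.8769, lambda_2 = 17.1231
The function is not concave.

0


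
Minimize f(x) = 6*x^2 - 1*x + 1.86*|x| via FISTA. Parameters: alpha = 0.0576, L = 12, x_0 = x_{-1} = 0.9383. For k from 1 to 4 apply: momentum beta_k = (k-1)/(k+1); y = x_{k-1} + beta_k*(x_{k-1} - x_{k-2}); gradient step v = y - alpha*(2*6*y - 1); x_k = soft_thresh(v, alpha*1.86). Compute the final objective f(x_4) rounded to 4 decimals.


FISTA on f(x) = 6*x^2 - 1*x + 1.86*|x|
L = 12, alpha = 0.0576
Iteration 1: beta = 0.0, y = 0.9383 + 0.0*(0.9383 - 0.9383) = 0.9383
  grad(y) = 10.2596, v = y - alpha*grad = 0.3473
  prox(v) = soft_thresh(0.3473, 0.1071) = 0.2402
Iteration 2: beta = 0.3333, y = 0.2402 + 0.3333*(0.2402 - 0.9383) = 0.0075
  grad(y) = -0.9098, v = y - alpha*grad = 0.0599
  prox(v) = soft_thresh(0.0599, 0.1071) = 0.0
Iteration 3: beta = 0.5, y = 0.0 + 0.5*(0.0 - 0.2402) = -0.1201
  grad(y) = -2.4413, v = y - alpha*grad = 0.0205
  prox(v) = soft_thresh(0.0205, 0.1071) = 0.0
Iteration 4: beta = 0.6, y = 0.0 + 0.6*(0.0 - 0.0) = 0.0
  grad(y) = -1.0, v = y - alpha*grad = 0.0576
  prox(v) = soft_thresh(0.0576, 0.1071) = 0.0
f(x_4) = 6*0.0^2 - 1*0.0 + 1.86*|0.0| = 0.0


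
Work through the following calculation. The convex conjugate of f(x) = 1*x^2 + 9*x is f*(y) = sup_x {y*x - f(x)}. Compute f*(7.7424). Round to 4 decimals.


f*(y) = sup_x {y*x - a*x^2 - b*x} = sup_x {(y-b)*x - a*x^2}
FOC: (y - b) - 2a*x = 0 => x* = (y - b)/(2a)
x* = (7.7424 - 9)/(2*1) = -0.6288
f*(7.7424) = (y-b)^2/(4a) = (7.7424 - 9)^2/(4*1)
= 1.5816/4 = 0.3954


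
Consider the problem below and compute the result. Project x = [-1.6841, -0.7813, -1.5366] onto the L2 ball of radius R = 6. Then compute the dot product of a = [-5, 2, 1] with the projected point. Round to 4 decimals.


Step 1: Compute ||x|| (intermediates to 6 decimals).
||x|| = sqrt((-1.6841)^2 + (-0.7813)^2 + (-1.5366)^2) = 2.40993
Step 2: Project.
Since ||x|| <= R, proj = x (no scaling needed).
proj(x) = [-1.6841, -0.7813, -1.5366]
Step 3: Dot product.
a^T * proj(x) = -5*(-1.6841) + 2*(-0.7813) + 1*(-1.5366) = 5.3213


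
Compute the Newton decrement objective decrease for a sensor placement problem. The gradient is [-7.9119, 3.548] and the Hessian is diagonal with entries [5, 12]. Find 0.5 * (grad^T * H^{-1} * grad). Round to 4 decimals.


Step 1: H is diagonal, so H^(-1) * g = [-1.5824, 0.2957].
Step 2: g^T H^(-1) g = sum_i g_i^2 / H_ii
  = (-7.9119)^2/5 + (3.548)^2/12
  = 12.5196 + 1.049 = 13.5687
Step 3: Objective decrease = 0.5 * g^T H^(-1) g = 6.7843


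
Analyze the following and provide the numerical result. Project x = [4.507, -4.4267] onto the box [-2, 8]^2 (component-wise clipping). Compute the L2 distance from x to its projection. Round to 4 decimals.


Project each component onto [-2, 8].
clip(4.507) = 4.507, clip(-4.4267) = -2.0
Projection = [4.507, -2.0]
Squared diffs: [0.0, 5.8889]
Distance = sqrt(5.8889) = 2.4267


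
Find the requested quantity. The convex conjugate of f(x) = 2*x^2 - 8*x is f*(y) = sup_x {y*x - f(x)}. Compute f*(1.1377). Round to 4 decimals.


f*(y) = sup_x {y*x - a*x^2 - b*x} = sup_x {(y-b)*x - a*x^2}
FOC: (y - b) - 2a*x = 0 => x* = (y - b)/(2a)
x* = (1.1377 + 8)/(2*2) = 2.2844
f*(1.1377) = (y-b)^2/(4a) = (1.1377 + 8)^2/(4*2)
= 83.4976/8 = 10.4372


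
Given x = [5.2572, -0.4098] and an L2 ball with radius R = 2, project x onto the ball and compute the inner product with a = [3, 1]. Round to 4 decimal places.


Step 1: Compute ||x|| (intermediates to 6 decimals).
||x|| = sqrt(5.2572^2 + (-0.4098)^2) = 5.273148
Step 2: Project.
Since ||x|| > R, scale = R/||x|| = 2/5.273148 = 0.37928, proj(x) = scale * x
proj(x) = [1.993951, -0.155429]
Step 3: Dot product.
a^T * proj(x) = 3*1.993951 + 1*(-0.155429) = 5.8264


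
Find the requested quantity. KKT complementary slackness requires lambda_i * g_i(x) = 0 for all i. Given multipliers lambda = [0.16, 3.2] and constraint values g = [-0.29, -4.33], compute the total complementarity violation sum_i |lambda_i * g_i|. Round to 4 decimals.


KKT complementary slackness check:
lambda_1 * g_1 = 0.16 * -0.29 = -0.0464
lambda_2 * g_2 = 3.2 * -4.33 = -13.856
Total violation = 0.0464 + 13.856 = 13.9024


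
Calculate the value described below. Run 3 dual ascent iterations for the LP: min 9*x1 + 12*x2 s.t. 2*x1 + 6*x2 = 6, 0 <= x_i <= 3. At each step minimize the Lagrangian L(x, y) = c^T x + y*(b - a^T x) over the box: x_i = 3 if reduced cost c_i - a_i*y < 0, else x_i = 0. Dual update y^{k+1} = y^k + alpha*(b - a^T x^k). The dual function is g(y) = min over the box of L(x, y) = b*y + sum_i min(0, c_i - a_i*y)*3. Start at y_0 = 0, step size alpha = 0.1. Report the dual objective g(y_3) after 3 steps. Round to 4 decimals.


Dual ascent for LP: min 9*x1 + 12*x2, 2*x1 + 6*x2 = 6, 0 <= x_i <= 3
Step 1: y^k = 0.0, reduced costs: (9.0, 12.0)
  x^k = (0.0, 0.0), subgradient = b - a^T x = 6.0
  y^{k+1} = 0.0 + 0.1*6.0 = 0.6
Step 2: y^k = 0.6, reduced costs: (7.8, 8.4)
  x^k = (0.0, 0.0), subgradient = b - a^T x = 6.0
  y^{k+1} = 0.6 + 0.1*6.0 = 1.2
Step 3: y^k = 1.2, reduced costs: (6.6, 4.8)
  x^k = (0.0, 0.0), subgradient = b - a^T x = 6.0
  y^{k+1} = 1.2 + 0.1*6.0 = 1.8
Dual objective at y_3 = 1.8: reduced costs (5.4, 1.2), box minimizer x = (0.0, 0.0)
g(y_3) = b*y + (c1 - a1*y)*x1 + (c2 - a2*y)*x2 = 6*1.8 + 5.4*0.0 + 1.2*0.0 = 10.8 + 0.0 + 0.0 = 10.8


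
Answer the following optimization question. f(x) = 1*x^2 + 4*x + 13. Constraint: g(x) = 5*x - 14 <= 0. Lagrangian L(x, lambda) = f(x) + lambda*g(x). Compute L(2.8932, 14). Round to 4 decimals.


Step 1: Evaluate f(x).
f(2.8932) = 1*2.8932^2 + 4*2.8932 + 13 = 32.9434
Step 2: Evaluate g(x).
g(2.8932) = 5*2.8932 - 14 = 0.466
Step 3: Compute Lagrangian.
L = 32.9434 + 14*0.466 = 39.4674


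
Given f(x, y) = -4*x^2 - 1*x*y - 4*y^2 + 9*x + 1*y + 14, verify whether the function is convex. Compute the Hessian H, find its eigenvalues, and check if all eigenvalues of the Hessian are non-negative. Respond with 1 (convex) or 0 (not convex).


The Hessian of f(x,y) = -4*x^2 - 1*x*y - 4*y^2 + 9*x + 1*y + 14 is:
H = [[-8, -1], [-1, -8]]
Trace = -8 - 8 = -16
Determinant = -8*-8 - (-1)^2 = 63
Discriminant = (-16)^2 - 4*63 = 4.0
Eigenvalues: lambda_1 = -9.0, lambda_2 = -7.0
The function is not convex.

0


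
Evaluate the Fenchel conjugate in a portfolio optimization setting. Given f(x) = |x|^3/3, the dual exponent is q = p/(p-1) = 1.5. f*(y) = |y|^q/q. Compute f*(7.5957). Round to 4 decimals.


The conjugate exponent q satisfies 1/p + 1/q = 1.
p = 3, so q = 3/(3 - 1) = 1.5
|y|^q = 7.5957^1.5 = 20.934
f*(7.5957) = 20.934 / 1.5 = 13.956


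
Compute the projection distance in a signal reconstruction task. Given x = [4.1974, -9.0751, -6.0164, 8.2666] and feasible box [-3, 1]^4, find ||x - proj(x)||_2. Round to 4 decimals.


Project each component onto [-3, 1].
clip(4.1974) = 1.0, clip(-9.0751) = -3.0, clip(-6.0164) = -3.0, clip(8.2666) = 1.0
Projection = [1.0, -3.0, -3.0, 1.0]
Squared diffs: [10.2234, 36.9068, 9.0987, 52.8035]
Distance = sqrt(109.0324) = 10.4419


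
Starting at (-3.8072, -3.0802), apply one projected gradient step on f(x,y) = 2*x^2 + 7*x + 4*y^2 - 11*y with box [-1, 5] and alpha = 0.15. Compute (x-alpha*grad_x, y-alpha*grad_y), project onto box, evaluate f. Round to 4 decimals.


Step 1: Compute gradient at (-3.8072, -3.0802).
grad_x = 2*2*-3.8072 + 7 = -8.2288
grad_y = 2*4*-3.0802 - 11 = -35.6416
Step 2: Gradient step.
x_raw = -3.8072 - 0.15*-8.2288 = -2.5729
y_raw = -3.0802 - 0.15*-35.6416 = 2.266
Step 3: Project onto [-1, 5].
x_proj = clip(-2.5729) = -1.0
y_proj = clip(2.266) = 2.266
Step 4: Evaluate f.
f(-1.0, 2.266) = -9.3867


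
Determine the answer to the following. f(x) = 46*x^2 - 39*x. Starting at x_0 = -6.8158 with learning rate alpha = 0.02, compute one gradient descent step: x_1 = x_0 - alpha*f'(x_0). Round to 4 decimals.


We compute the gradient at x_0 and apply the update.
f'(x) = 92*x - 39
f'(-6.8158) = 92*-6.8158 - 39 = -666.0536
x_1 = -6.8158 - 0.02*-666.0536 = 6.5053


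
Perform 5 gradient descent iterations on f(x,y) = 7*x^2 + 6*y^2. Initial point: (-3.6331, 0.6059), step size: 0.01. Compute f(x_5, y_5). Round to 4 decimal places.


Gradient descent on f(x,y) = 7*x^2 + 6*y^2.
Starting point: (-3.6331, 0.6059), alpha = 0.01
Step 1: grad_x = 2*7*-3.6331 = -50.8634, grad_y = 2*6*0.6059 = 7.2708
  x_1 = -3.6331 - 0.01*-50.8634 = -3.1245
  y_1 = 0.6059 - 0.01*7.2708 = 0.5332
Step 2: grad_x = 2*7*-3.1245 = -43.7425, grad_y = 2*6*0.5332 = 6.3983
  x_2 = -3.1245 - 0.01*-43.7425 = -2.687
  y_2 = 0.5332 - 0.01*6.3983 = 0.4692
Step 3: grad_x = 2*7*-2.687 = -37.6186, grad_y = 2*6*0.4692 = 5.6305
  x_3 = -2.687 - 0.01*-37.6186 = -2.3109
  y_3 = 0.4692 - 0.01*5.6305 = 0.4129
Step 4: grad_x = 2*7*-2.3109 = -32.352, grad_y = 2*6*0.4129 = 4.9548
  x_4 = -2.3109 - 0.01*-32.352 = -1.9873
  y_4 = 0.4129 - 0.01*4.9548 = 0.3634
Step 5: grad_x = 2*7*-1.9873 = -27.8227, grad_y = 2*6*0.3634 = 4.3603
  x_5 = -1.9873 - 0.01*-27.8227 = -1.7091
  y_5 = 0.3634 - 0.01*4.3603 = 0.3198
f(-1.7091, 0.3198) = 7*(-1.7091)^2 + 6*0.3198^2 = 21.0608


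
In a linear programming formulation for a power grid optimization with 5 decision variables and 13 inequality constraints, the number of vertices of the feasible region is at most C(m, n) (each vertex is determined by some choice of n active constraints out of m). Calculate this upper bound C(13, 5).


Each vertex corresponds to some choice of n active constraints out of m, so the number of vertices is at most C(m, n) = m! / (n!(m-n)!).
m = 13, n = 5
Numerator: 13 * 12 * 11 * 10 * 9
Denominator: 5! = 120
C(13, 5) = 1287


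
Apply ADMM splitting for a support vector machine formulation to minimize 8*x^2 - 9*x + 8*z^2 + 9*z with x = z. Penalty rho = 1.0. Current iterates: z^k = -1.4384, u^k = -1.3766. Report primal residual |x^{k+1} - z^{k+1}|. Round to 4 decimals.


ADMM iteration with rho = 1.0, z^k = -1.4384, u^k = -1.3766
Step 1: x-update.
Minimize 8*x^2 - 9*x + (1.0/2)*(x + 1.4384 - 1.3766)^2
FOC: (2*8 + 1.0)*x = 9 + 1.0*(-1.4384 + 1.3766)
x^{k+1} = 0.5258
Step 2: z-update.
Minimize 8*z^2 + 9*z + (1.0/2)*(0.5258 - z - 1.3766)^2
FOC: (2*8 + 1.0)*z = -9 + 1.0*(0.5258 - 1.3766)
z^{k+1} = -0.5795
Step 3: u-update.
u^{k+1} = -1.3766 + 0.5258 + 0.5795 = -0.2714
Step 4: Primal residual = |0.5258 + 0.5795| = 1.1052


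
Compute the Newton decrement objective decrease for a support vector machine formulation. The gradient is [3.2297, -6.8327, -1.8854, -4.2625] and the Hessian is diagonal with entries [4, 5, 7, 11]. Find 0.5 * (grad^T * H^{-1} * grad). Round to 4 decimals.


Step 1: H is diagonal, so H^(-1) * g = [0.8074, -1.3665, -0.2693, -0.3875].
Step 2: g^T H^(-1) g = sum_i g_i^2 / H_ii
  = (3.2297)^2/4 + (-6.8327)^2/5 + (-1.8854)^2/7 + (-4.2625)^2/11
  = 2.6077 + 9.3372 + 0.5078 + 1.6517 = 14.1044
Step 3: Objective decrease = 0.5 * g^T H^(-1) g = 7.0522


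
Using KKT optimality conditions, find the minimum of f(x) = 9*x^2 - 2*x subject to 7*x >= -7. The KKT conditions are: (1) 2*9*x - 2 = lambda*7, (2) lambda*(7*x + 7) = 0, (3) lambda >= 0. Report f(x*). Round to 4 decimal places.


Step 1: Try lambda = 0 (constraint inactive).
Stationarity: 2*9*x - 2 = 0
x* = 2/(2*9) = 1/9 = 0.1111 (rounded; the exact value 1/9 is used below)
Check constraint: 7*0.1111 = 0.7777 >= -7 -- satisfied.
Step 2: Compute optimal value.
f(x*) = 9*(1/9)^2 - 2*(1/9) = -0.1111


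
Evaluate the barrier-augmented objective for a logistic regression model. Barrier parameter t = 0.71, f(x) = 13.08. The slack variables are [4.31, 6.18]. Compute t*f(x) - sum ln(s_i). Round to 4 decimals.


Step 1: Compute log-barrier.
ln values: [1.4609, 1.8213]
phi = -(1.4609 + 1.8213) = -3.2823
Step 2: Compute augmented objective.
t*f(x) = 0.71*13.08 = 9.2868
Total = 9.2868 - 3.2823 = 6.0045


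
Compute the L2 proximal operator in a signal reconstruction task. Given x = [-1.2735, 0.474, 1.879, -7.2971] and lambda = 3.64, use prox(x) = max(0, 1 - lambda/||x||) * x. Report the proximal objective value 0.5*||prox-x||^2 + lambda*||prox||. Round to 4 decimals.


Step 1: Compute ||x||.
||x|| = 7.6567
Step 2: Compute scaling factor.
scale = max(0, 1 - 3.64/7.6567) = 0.5246
Step 3: prox(x) = [-0.6681, 0.2487, 0.9857, -3.828]
||prox(x)|| = 4.0167
Step 4: Proximal objective.
0.5*||prox-x||^2 = 6.6248
lambda*||prox|| = 14.6208
Total = 21.2455


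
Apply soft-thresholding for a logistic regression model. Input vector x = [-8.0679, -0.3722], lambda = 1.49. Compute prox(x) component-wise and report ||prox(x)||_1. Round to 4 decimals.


Soft-thresholding with lambda = 1.49:
prox(-8.0679) = sign(-8.0679)*max(|-8.0679| - 1.49, 0) = -6.5779
prox(-0.3722) = sign(-0.3722)*max(|-0.3722| - 1.49, 0) = 0.0
prox(x) = [-6.5779, 0.0]
||prox(x)||_1 = 6.5779 + 0.0 = 6.5779


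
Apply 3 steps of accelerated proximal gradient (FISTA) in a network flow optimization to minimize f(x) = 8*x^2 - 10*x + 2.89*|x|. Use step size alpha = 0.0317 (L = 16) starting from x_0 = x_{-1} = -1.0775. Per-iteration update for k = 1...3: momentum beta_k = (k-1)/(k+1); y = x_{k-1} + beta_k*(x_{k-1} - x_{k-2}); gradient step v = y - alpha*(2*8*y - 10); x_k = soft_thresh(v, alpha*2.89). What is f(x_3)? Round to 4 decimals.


FISTA on f(x) = 8*x^2 - 10*x + 2.89*|x|
L = 16, alpha = 0.0317
Iteration 1: beta = 0.0, y = -1.0775 + 0.0*(-1.0775 + 1.0775) = -1.0775
  grad(y) = -27.24, v = y - alpha*grad = -0.214
  prox(v) = soft_thresh(-0.214, 0.0916) = -0.1224
Iteration 2: beta = 0.3333, y = -0.1224 + 0.3333*(-0.1224 + 1.0775) = 0.196
  grad(y) = -6.8641, v = y - alpha*grad = 0.4136
  prox(v) = soft_thresh(0.4136, 0.0916) = 0.322
Iteration 3: beta = 0.5, y = 0.322 + 0.5*(0.322 + 0.1224) = 0.5441
  grad(y) = -1.2936, v = y - alpha*grad = 0.5852
  prox(v) = soft_thresh(0.5852, 0.0916) = 0.4935
f(x_3) = 8*0.4935^2 - 10*0.4935 + 2.89*|0.4935| = -1.5604


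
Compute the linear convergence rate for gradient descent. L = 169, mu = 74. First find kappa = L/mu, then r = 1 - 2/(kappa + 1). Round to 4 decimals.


Step 1: Compute the condition number.
kappa = L/mu = 169/74 = 2.2838
Step 2: Compute the convergence rate.
r = 1 - 2/(kappa + 1) = 1 - 2*mu/(L + mu) = (L - mu)/(L + mu) = 95/243 = 0.3909


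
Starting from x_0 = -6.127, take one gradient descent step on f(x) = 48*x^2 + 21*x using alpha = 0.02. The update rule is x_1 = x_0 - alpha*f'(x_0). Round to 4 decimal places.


We compute the gradient at x_0 and apply the update.
f'(x) = 96*x + 21
f'(-6.127) = 96*-6.127 + 21 = -567.192
x_1 = -6.127 - 0.02*-567.192 = 5.2168


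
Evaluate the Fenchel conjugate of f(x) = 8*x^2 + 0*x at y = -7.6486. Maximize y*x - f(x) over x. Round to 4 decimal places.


f*(y) = sup_x {y*x - a*x^2 - b*x} = sup_x {(y-b)*x - a*x^2}
FOC: (y - b) - 2a*x = 0 => x* = (y - b)/(2a)
x* = (-7.6486 - 0)/(2*8) = -0.478
f*(-7.6486) = (y-b)^2/(4a) = (-7.6486 - 0)^2/(4*8)
= 58.5011/32 = 1.8282


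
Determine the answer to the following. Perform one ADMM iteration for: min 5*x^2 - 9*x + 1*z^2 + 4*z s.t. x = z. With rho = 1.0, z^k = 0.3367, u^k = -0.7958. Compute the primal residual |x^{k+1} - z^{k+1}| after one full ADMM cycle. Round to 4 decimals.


ADMM iteration with rho = 1.0, z^k = 0.3367, u^k = -0.7958
Step 1: x-update.
Minimize 5*x^2 - 9*x + (1.0/2)*(x - 0.3367 - 0.7958)^2
FOC: (2*5 + 1.0)*x = 9 + 1.0*(0.3367 + 0.7958)
x^{k+1} = 0.9211
Step 2: z-update.
Minimize 1*z^2 + 4*z + (1.0/2)*(0.9211 - z - 0.7958)^2
FOC: (2*1 + 1.0)*z = -4 + 1.0*(0.9211 - 0.7958)
z^{k+1} = -1.2916
Step 3: u-update.
u^{k+1} = -0.7958 + 0.9211 + 1.2916 = 1.4169
Step 4: Primal residual = |0.9211 + 1.2916| = 2.2127


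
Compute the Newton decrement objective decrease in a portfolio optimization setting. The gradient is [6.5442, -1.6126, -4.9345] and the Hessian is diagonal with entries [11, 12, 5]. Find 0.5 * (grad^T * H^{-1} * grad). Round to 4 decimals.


Step 1: H is diagonal, so H^(-1) * g = [0.5949, -0.1344, -0.9869].
Step 2: g^T H^(-1) g = sum_i g_i^2 / H_ii
  = (6.5442)^2/11 + (-1.6126)^2/12 + (-4.9345)^2/5
  = 3.8933 + 0.2167 + 4.8699 = 8.9799
Step 3: Objective decrease = 0.5 * g^T H^(-1) g = 4.4899


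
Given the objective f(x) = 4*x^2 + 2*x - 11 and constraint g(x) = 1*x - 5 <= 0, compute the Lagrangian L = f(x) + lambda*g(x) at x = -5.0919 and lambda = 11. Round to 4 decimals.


Step 1: Evaluate f(x).
f(-5.0919) = 4*(-5.0919)^2 + 2*(-5.0919) - 11 = 82.526
Step 2: Evaluate g(x).
g(-5.0919) = 1*-5.0919 - 5 = -10.0919
Step 3: Compute Lagrangian.
L = 82.526 + 11*-10.0919 = -28.4849


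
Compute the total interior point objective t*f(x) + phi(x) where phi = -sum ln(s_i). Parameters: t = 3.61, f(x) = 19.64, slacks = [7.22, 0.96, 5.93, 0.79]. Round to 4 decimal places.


Step 1: Compute log-barrier.
ln values: [1.9769, -0.0408, 1.78, -0.2357]
phi = -(1.9769 - 0.0408 + 1.78 - 0.2357) = -3.4803
Step 2: Compute augmented objective.
t*f(x) = 3.61*19.64 = 70.9004
Total = 70.9004 - 3.4803 = 67.4201


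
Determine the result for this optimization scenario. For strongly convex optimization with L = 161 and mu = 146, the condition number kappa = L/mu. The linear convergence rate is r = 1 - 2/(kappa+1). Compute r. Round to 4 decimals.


Step 1: Compute the condition number.
kappa = L/mu = 161/146 = 1.1027
Step 2: Compute the convergence rate.
r = 1 - 2/(kappa + 1) = 1 - 2*mu/(L + mu) = (L - mu)/(L + mu) = 15/307 = 0.0489


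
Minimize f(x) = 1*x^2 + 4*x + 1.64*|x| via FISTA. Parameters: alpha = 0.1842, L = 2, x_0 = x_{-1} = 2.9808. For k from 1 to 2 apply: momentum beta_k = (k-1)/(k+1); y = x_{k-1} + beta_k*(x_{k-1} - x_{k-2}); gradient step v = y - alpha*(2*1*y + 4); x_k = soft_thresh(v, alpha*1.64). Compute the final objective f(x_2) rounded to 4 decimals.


FISTA on f(x) = 1*x^2 + 4*x + 1.64*|x|
L = 2, alpha = 0.1842
Iteration 1: beta = 0.0, y = 2.9808 + 0.0*(2.9808 - 2.9808) = 2.9808
  grad(y) = 9.9616, v = y - alpha*grad = 1.1459
  prox(v) = soft_thresh(1.1459, 0.3021) = 0.8438
Iteration 2: beta = 0.3333, y = 0.8438 + 0.3333*(0.8438 - 2.9808) = 0.1314
  grad(y) = 4.2629, v = y - alpha*grad = -0.6538
  prox(v) = soft_thresh(-0.6538, 0.3021) = -0.3517
f(x_2) = 1*(-0.3517)^2 + 4*(-0.3517) + 1.64*|-0.3517| = -0.7063


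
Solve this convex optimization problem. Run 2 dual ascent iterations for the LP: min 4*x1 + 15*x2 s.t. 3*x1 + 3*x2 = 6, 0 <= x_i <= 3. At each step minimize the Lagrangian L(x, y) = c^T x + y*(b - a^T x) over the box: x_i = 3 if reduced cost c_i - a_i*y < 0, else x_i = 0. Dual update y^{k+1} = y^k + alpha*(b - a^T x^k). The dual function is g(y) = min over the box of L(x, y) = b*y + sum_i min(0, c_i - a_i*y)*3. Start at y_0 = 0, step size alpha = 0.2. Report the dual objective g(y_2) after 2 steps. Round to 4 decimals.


Dual ascent for LP: min 4*x1 + 15*x2, 3*x1 + 3*x2 = 6, 0 <= x_i <= 3
Step 1: y^k = 0.0, reduced costs: (4.0, 15.0)
  x^k = (0.0, 0.0), subgradient = b - a^T x = 6.0
  y^{k+1} = 0.0 + 0.2*6.0 = 1.2
Step 2: y^k = 1.2, reduced costs: (0.4, 11.4)
  x^k = (0.0, 0.0), subgradient = b - a^T x = 6.0
  y^{k+1} = 1.2 + 0.2*6.0 = 2.4
Dual objective at y_2 = 2.4: reduced costs (-3.2, 7.8), box minimizer x = (3.0, 0.0)
g(y_2) = b*y + (c1 - a1*y)*x1 + (c2 - a2*y)*x2 = 6*2.4 + (-3.2)*3.0 + 7.8*0.0 = 14.4 - 9.6 + 0.0 = 4.8


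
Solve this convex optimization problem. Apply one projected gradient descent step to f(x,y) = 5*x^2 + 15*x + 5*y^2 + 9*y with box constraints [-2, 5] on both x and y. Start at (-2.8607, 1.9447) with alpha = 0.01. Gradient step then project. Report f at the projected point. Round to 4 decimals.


Step 1: Compute gradient at (-2.8607, 1.9447).
grad_x = 2*5*-2.8607 + 15 = -13.607
grad_y = 2*5*1.9447 + 9 = 28.447
Step 2: Gradient step.
x_raw = -2.8607 - 0.01*-13.607 = -2.7246
y_raw = 1.9447 - 0.01*28.447 = 1.6602
Step 3: Project onto [-2, 5].
x_proj = clip(-2.7246) = -2.0
y_proj = clip(1.6602) = 1.6602
Step 4: Evaluate f.
f(-2.0, 1.6602) = 18.7239


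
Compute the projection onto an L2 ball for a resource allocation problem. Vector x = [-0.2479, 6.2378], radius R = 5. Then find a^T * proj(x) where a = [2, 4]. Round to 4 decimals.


Step 1: Compute ||x|| (intermediates to 6 decimals).
||x|| = sqrt((-0.2479)^2 + 6.2378^2) = 6.242724
Step 2: Project.
Since ||x|| > R, scale = R/||x|| = 5/6.242724 = 0.800932, proj(x) = scale * x
proj(x) = [-0.198551, 4.996054]
Step 3: Dot product.
a^T * proj(x) = 2*(-0.198551) + 4*4.996054 = 19.5871


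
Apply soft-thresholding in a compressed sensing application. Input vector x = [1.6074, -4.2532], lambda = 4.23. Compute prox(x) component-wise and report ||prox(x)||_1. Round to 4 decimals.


Soft-thresholding with lambda = 4.23:
prox(1.6074) = sign(1.6074)*max(|1.6074| - 4.23, 0) = 0.0
prox(-4.2532) = sign(-4.2532)*max(|-4.2532| - 4.23, 0) = -0.0232
prox(x) = [0.0, -0.0232]
||prox(x)||_1 = 0.0 + 0.0232 = 0.0232


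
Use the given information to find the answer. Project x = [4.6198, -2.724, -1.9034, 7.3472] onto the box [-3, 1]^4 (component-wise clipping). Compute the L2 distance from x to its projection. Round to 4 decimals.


Project each component onto [-3, 1].
clip(4.6198) = 1.0, clip(-2.724) = -2.724, clip(-1.9034) = -1.9034, clip(7.3472) = 1.0
Projection = [1.0, -2.724, -1.9034, 1.0]
Squared diffs: [13.103, 0.0, 0.0, 40.2869]
Distance = sqrt(53.3899) = 7.3068


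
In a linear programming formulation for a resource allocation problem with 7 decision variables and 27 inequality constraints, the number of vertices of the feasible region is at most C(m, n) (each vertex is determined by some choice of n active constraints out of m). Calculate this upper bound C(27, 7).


Each vertex corresponds to some choice of n active constraints out of m, so the number of vertices is at most C(m, n) = m! / (n!(m-n)!).
m = 27, n = 7
Numerator: 27 * 26 * 25 * 24 * 23 * 22 * 21
Denominator: 7! = 5040
C(27, 7) = 888030


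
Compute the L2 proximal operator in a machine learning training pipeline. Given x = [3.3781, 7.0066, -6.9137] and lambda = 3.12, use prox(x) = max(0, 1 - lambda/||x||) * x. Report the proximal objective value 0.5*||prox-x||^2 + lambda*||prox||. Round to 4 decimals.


Step 1: Compute ||x||.
||x|| = 10.4069
Step 2: Compute scaling factor.
scale = max(0, 1 - 3.12/10.4069) = 0.7002
Step 3: prox(x) = [2.3653, 4.906, -4.841]
||prox(x)|| = 7.2869
Step 4: Proximal objective.
0.5*||prox-x||^2 = 4.8672
lambda*||prox|| = 22.7351
Total = 27.6023


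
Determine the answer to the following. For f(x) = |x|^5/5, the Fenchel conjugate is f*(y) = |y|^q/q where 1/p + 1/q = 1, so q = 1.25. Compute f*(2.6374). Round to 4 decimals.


The conjugate exponent q satisfies 1/p + 1/q = 1.
p = 5, so q = 5/(5 - 1) = 1.25
|y|^q = 2.6374^1.25 = 3.361
f*(2.6374) = 3.361 / 1.25 = 2.6888


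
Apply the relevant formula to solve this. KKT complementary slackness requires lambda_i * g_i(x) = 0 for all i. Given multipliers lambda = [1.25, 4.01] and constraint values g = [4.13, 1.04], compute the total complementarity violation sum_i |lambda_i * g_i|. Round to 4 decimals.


KKT complementary slackness check:
lambda_1 * g_1 = 1.25 * 4.13 = 5.1625
lambda_2 * g_2 = 4.01 * 1.04 = 4.1704
Total violation = 5.1625 + 4.1704 = 9.3329


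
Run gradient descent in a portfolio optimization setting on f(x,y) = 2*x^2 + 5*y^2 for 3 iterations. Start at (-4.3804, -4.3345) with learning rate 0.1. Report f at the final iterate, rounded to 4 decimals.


Gradient descent on f(x,y) = 2*x^2 + 5*y^2.
Starting point: (-4.3804, -4.3345), alpha = 0.1
Step 1: grad_x = 2*2*-4.3804 = -17.5216, grad_y = 2*5*-4.3345 = -43.345
  x_1 = -4.3804 - 0.1*-17.5216 = -2.6282
  y_1 = -4.3345 - 0.1*-43.345 = 0.0
Step 2: grad_x = 2*2*-2.6282 = -10.513, grad_y = 2*5*0.0 = 0.0
  x_2 = -2.6282 - 0.1*-10.513 = -1.5769
  y_2 = 0.0 - 0.1*0.0 = 0.0
Step 3: grad_x = 2*2*-1.5769 = -6.3078, grad_y = 2*5*0.0 = 0.0
  x_3 = -1.5769 - 0.1*-6.3078 = -0.9462
  y_3 = 0.0 - 0.1*0.0 = 0.0
f(-0.9462, 0.0) = 2*(-0.9462)^2 + 5*0.0^2 = 1.7905


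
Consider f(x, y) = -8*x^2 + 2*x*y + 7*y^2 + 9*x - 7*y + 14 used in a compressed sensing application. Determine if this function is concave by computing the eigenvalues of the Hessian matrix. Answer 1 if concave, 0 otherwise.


The Hessian of f(x,y) = -8*x^2 + 2*x*y + 7*y^2 + 9*x - 7*y + 14 is:
H = [[-16, 2], [2, 14]]
Trace = -16 + 14 = -2
Determinant = -16*14 - (2)^2 = -228
Discriminant = (-2)^2 - 4*-228 = 916.0
Eigenvalues: lambda_1 = -16.1327, lambda_2 = 14.1327
The function is not concave.

0


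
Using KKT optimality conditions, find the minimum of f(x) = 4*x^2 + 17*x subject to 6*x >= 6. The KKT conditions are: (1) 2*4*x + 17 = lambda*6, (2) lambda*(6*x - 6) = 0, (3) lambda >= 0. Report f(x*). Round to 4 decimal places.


Step 1: Try lambda = 0 (constraint inactive).
x_unc = -17/(2*4) = -2.125
Check: 6*-2.125 = -12.75 < 6 -- violated!
Step 2: Constraint must be active: 6*x = 6
x* = 6/6 = 1.0
lambda = (2*4*1.0 + 17)/6 = 4.1667
Step 3: Compute optimal value.
f(x*) = 4*1.0^2 + 17*1.0 = 21.0


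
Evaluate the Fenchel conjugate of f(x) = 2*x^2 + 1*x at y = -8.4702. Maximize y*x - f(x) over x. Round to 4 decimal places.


f*(y) = sup_x {y*x - a*x^2 - b*x} = sup_x {(y-b)*x - a*x^2}
FOC: (y - b) - 2a*x = 0 => x* = (y - b)/(2a)
x* = (-8.4702 - 1)/(2*2) = -2.3676
f*(-8.4702) = (y-b)^2/(4a) = (-8.4702 - 1)^2/(4*2)
= 89.6847/8 = 11.2106


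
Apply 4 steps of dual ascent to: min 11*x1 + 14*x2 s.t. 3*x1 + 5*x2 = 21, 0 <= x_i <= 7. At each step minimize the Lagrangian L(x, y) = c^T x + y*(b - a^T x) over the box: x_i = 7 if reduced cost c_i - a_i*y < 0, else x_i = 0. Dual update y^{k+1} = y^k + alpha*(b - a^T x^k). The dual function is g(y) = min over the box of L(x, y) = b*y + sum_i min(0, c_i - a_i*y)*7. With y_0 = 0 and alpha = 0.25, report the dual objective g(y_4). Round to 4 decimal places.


Dual ascent for LP: min 11*x1 + 14*x2, 3*x1 + 5*x2 = 21, 0 <= x_i <= 7
Step 1: y^k = 0.0, reduced costs: (11.0, 14.0)
  x^k = (0.0, 0.0), subgradient = b - a^T x = 21.0
  y^{k+1} = 0.0 + 0.25*21.0 = 5.25
Step 2: y^k = 5.25, reduced costs: (-4.75, -12.25)
  x^k = (7.0, 7.0), subgradient = b - a^T x = -35.0
  y^{k+1} = 5.25 + 0.25*-35.0 = -3.5
Step 3: y^k = -3.5, reduced costs: (21.5, 31.5)
  x^k = (0.0, 0.0), subgradient = b - a^T x = 21.0
  y^{k+1} = -3.5 + 0.25*21.0 = 1.75
Step 4: y^k = 1.75, reduced costs: (5.75, 5.25)
  x^k = (0.0, 0.0), subgradient = b - a^T x = 21.0
  y^{k+1} = 1.75 + 0.25*21.0 = 7.0
Dual objective at y_4 = 7.0: reduced costs (-10.0, -21.0), box minimizer x = (7.0, 7.0)
g(y_4) = b*y + (c1 - a1*y)*x1 + (c2 - a2*y)*x2 = 21*7.0 + (-10.0)*7.0 + (-21.0)*7.0 = 147.0 - 70.0 - 147.0 = -70.0


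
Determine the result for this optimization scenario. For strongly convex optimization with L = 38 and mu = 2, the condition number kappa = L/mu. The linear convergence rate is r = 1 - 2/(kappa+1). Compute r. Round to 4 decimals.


Step 1: Compute the condition number.
kappa = L/mu = 38/2 = 19.0
Step 2: Compute the convergence rate.
r = 1 - 2/(kappa + 1) = 1 - 2*mu/(L + mu) = (L - mu)/(L + mu) = 36/40 = 0.9


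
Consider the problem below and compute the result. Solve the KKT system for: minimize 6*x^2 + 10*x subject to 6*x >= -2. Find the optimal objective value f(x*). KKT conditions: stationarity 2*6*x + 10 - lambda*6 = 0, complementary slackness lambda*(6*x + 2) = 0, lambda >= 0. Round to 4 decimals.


Step 1: Try lambda = 0 (constraint inactive).
x_unc = -10/(2*6) = -0.8333
Check: 6*-0.8333 = -4.9998 < -2 -- violated!
Step 2: Constraint must be active: 6*x = -2
x* = -2/6 = -1/3 = -0.3333 (rounded; the exact value -1/3 is used below)
lambda = (2*6*(-1/3) + 10)/6 = 1.0
Step 3: Compute optimal value.
f(x*) = 6*(-1/3)^2 + 10*(-1/3) = -2.6667


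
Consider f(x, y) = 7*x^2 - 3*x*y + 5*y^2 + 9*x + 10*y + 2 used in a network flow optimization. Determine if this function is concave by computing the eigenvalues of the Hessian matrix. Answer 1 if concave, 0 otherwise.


The Hessian of f(x,y) = 7*x^2 - 3*x*y + 5*y^2 + 9*x + 10*y + 2 is:
H = [[14, -3], [-3, 10]]
Trace = 14 + 10 = 24
Determinant = 14*10 - (-3)^2 = 131
Discriminant = (24)^2 - 4*131 = 52.0
Eigenvalues: lambda_1 = 8.3944, lambda_2 = 15.6056
The function is not concave.

0


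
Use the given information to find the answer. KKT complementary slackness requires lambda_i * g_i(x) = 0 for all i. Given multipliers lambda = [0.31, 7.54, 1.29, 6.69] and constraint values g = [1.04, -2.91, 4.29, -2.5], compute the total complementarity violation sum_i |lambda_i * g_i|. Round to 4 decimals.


KKT complementary slackness check:
lambda_1 * g_1 = 0.31 * 1.04 = 0.3224
lambda_2 * g_2 = 7.54 * -2.91 = -21.9414
lambda_3 * g_3 = 1.29 * 4.29 = 5.5341
lambda_4 * g_4 = 6.69 * -2.5 = -16.725
Total violation = 0.3224 + 21.9414 + 5.5341 + 16.725 = 44.5229


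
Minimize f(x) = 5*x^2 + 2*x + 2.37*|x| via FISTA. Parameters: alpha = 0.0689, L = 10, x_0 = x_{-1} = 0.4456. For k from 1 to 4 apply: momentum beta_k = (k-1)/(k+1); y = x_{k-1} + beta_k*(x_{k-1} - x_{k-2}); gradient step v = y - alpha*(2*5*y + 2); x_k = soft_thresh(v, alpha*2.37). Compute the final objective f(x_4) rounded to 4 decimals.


FISTA on f(x) = 5*x^2 + 2*x + 2.37*|x|
L = 10, alpha = 0.0689
Iteration 1: beta = 0.0, y = 0.4456 + 0.0*(0.4456 - 0.4456) = 0.4456
  grad(y) = 6.456, v = y - alpha*grad = 0.0008
  prox(v) = soft_thresh(0.0008, 0.1633) = 0.0
Iteration 2: beta = 0.3333, y = 0.0 + 0.3333*(0.0 - 0.4456) = -0.1485
  grad(y) = 0.5147, v = y - alpha*grad = -0.184
  prox(v) = soft_thresh(-0.184, 0.1633) = -0.0207
Iteration 3: beta = 0.5, y = -0.0207 + 0.5*(-0.0207 - 0.0) = -0.0311
  grad(y) = 1.6895, v = y - alpha*grad = -0.1475
  prox(v) = soft_thresh(-0.1475, 0.1633) = 0.0
Iteration 4: beta = 0.6, y = 0.0 + 0.6*(0.0 + 0.0207) = 0.0124
  grad(y) = 2.1242, v = y - alpha*grad = -0.1339
  prox(v) = soft_thresh(-0.1339, 0.1633) = 0.0
f(x_4) = 5*0.0^2 + 2*0.0 + 2.37*|0.0| = 0.0


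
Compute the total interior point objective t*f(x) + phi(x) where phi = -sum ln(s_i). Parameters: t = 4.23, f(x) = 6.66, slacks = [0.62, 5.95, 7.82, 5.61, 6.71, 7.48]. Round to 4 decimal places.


Step 1: Compute log-barrier.
ln values: [-0.478, 1.7834, 2.0567, 1.7246, 1.9036, 2.0122]
phi = -(-0.478 + 1.7834 + 2.0567 + 1.7246 + 1.9036 + 2.0122) = -9.0024
Step 2: Compute augmented objective.
t*f(x) = 4.23*6.66 = 28.1718
Total = 28.1718 - 9.0024 = 19.1694


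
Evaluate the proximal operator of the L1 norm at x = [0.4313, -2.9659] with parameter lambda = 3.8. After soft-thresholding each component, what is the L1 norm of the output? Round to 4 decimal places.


Soft-thresholding with lambda = 3.8:
prox(0.4313) = sign(0.4313)*max(|0.4313| - 3.8, 0) = 0.0
prox(-2.9659) = sign(-2.9659)*max(|-2.9659| - 3.8, 0) = 0.0
prox(x) = [0.0, 0.0]
||prox(x)||_1 = 0.0 + 0.0 = 0.0


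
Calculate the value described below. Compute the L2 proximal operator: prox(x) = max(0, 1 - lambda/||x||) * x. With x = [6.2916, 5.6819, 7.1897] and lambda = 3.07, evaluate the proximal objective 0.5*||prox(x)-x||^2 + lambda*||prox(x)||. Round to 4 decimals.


Step 1: Compute ||x||.
||x|| = 11.1158
Step 2: Compute scaling factor.
scale = max(0, 1 - 3.07/11.1158) = 0.7238
Step 3: prox(x) = [4.554, 4.1126, 5.204]
||prox(x)|| = 8.0458
Step 4: Proximal objective.
0.5*||prox-x||^2 = 4.7125
lambda*||prox|| = 24.7006
Total = 29.4129


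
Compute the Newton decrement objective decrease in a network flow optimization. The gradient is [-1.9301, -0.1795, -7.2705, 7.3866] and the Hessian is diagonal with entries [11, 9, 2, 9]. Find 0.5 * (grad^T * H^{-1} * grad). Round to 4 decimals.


Step 1: H is diagonal, so H^(-1) * g = [-0.1755, -0.0199, -3.6353, 0.8207].
Step 2: g^T H^(-1) g = sum_i g_i^2 / H_ii
  = (-1.9301)^2/11 + (-0.1795)^2/9 + (-7.2705)^2/2 + (7.3866)^2/9
  = 0.3387 + 0.0036 + 26.4301 + 6.0624 = 32.8348
Step 3: Objective decrease = 0.5 * g^T H^(-1) g = 16.4174


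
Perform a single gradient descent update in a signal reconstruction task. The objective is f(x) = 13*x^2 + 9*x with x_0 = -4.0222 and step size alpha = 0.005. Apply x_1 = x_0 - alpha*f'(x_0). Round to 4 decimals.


We compute the gradient at x_0 and apply the update.
f'(x) = 26*x + 9
f'(-4.0222) = 26*-4.0222 + 9 = -95.5772
x_1 = -4.0222 - 0.005*-95.5772 = -3.5443


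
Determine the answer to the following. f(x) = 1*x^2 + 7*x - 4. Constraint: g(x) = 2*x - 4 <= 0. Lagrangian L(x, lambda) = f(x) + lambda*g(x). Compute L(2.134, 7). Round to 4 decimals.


Step 1: Evaluate f(x).
f(2.134) = 1*2.134^2 + 7*2.134 - 4 = 15.492
Step 2: Evaluate g(x).
g(2.134) = 2*2.134 - 4 = 0.268
Step 3: Compute Lagrangian.
L = 15.492 + 7*0.268 = 17.368


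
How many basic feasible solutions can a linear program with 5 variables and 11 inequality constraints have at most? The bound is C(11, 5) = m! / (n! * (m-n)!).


Each vertex corresponds to some choice of n active constraints out of m, so the number of vertices is at most C(m, n) = m! / (n!(m-n)!).
m = 11, n = 5
Numerator: 11 * 10 * 9 * 8 * 7
Denominator: 5! = 120
C(11, 5) = 462


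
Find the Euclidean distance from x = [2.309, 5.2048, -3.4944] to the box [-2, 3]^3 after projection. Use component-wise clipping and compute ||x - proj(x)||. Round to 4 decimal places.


Project each component onto [-2, 3].
clip(2.309) = 2.309, clip(5.2048) = 3.0, clip(-3.4944) = -2.0
Projection = [2.309, 3.0, -2.0]
Squared diffs: [0.0, 4.8611, 2.2332]
Distance = sqrt(7.0943) = 2.6635


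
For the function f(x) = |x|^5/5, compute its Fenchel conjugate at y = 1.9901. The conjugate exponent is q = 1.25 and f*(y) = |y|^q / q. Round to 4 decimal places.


The conjugate exponent q satisfies 1/p + 1/q = 1.
p = 5, so q = 5/(5 - 1) = 1.25
|y|^q = 1.9901^1.25 = 2.3637
f*(1.9901) = 2.3637 / 1.25 = 1.891


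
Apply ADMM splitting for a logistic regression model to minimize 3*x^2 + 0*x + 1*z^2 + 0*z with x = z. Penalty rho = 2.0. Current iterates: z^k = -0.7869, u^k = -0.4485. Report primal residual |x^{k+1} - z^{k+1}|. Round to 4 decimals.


ADMM iteration with rho = 2.0, z^k = -0.7869, u^k = -0.4485
Step 1: x-update.
Minimize 3*x^2 + 0*x + (2.0/2)*(x + 0.7869 - 0.4485)^2
FOC: (2*3 + 2.0)*x = 0 + 2.0*(-0.7869 + 0.4485)
x^{k+1} = -0.0846
Step 2: z-update.
Minimize 1*z^2 + 0*z + (2.0/2)*(-0.0846 - z - 0.4485)^2
FOC: (2*1 + 2.0)*z = 0 + 2.0*(-0.0846 - 0.4485)
z^{k+1} = -0.2666
Step 3: u-update.
u^{k+1} = -0.4485 - 0.0846 + 0.2666 = -0.2666
Step 4: Primal residual = |-0.0846 + 0.2666| = 0.182


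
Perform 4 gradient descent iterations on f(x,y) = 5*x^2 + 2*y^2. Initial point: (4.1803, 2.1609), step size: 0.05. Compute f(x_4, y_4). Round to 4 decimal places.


Gradient descent on f(x,y) = 5*x^2 + 2*y^2.
Starting point: (4.1803, 2.1609), alpha = 0.05
Step 1: grad_x = 2*5*4.1803 = 41.803, grad_y = 2*2*2.1609 = 8.6436
  x_1 = 4.1803 - 0.05*41.803 = 2.0902
  y_1 = 2.1609 - 0.05*8.6436 = 1.7287
Step 2: grad_x = 2*5*2.0902 = 20.9015, grad_y = 2*2*1.7287 = 6.9149
  x_2 = 2.0902 - 0.05*20.9015 = 1.0451
  y_2 = 1.7287 - 0.05*6.9149 = 1.383
Step 3: grad_x = 2*5*1.0451 = 10.4508, grad_y = 2*2*1.383 = 5.5319
  x_3 = 1.0451 - 0.05*10.4508 = 0.5225
  y_3 = 1.383 - 0.05*5.5319 = 1.1064
Step 4: grad_x = 2*5*0.5225 = 5.2254, grad_y = 2*2*1.1064 = 4.4255
  x_4 = 0.5225 - 0.05*5.2254 = 0.2613
  y_4 = 1.1064 - 0.05*4.4255 = 0.8851
f(0.2613, 0.8851) = 5*0.2613^2 + 2*0.8851^2 = 1.9081


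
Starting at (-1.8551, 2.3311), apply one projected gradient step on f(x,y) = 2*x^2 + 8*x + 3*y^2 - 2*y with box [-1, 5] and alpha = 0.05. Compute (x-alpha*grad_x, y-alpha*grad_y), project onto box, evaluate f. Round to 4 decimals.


Step 1: Compute gradient at (-1.8551, 2.3311).
grad_x = 2*2*-1.8551 + 8 = 0.5796
grad_y = 2*3*2.3311 - 2 = 11.9866
Step 2: Gradient step.
x_raw = -1.8551 - 0.05*0.5796 = -1.8841
y_raw = 2.3311 - 0.05*11.9866 = 1.7318
Step 3: Project onto [-1, 5].
x_proj = clip(-1.8841) = -1.0
y_proj = clip(1.7318) = 1.7318
Step 4: Evaluate f.
f(-1.0, 1.7318) = -0.4665
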